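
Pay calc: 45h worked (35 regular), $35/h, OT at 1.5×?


Regular: 35h × $35 = $1225.00
Overtime: 45 - 35 = 10h
OT pay: 10h × $35 × 1.5 = $525.00
Total = $1225.00 + $525.00 = $1750.00

$1750.00


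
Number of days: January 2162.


31 days

Month: January (month 1)
January has 31 days


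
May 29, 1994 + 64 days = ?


August 1, 1994

Start: May 29, 1994
Add 64 days
May 29 → June 1: 31 - 29 + 1 = 3 days (64 - 3 = 61 left)
June 1 → July 1: 30 - 1 + 1 = 30 days (61 - 30 = 31 left)
July 1 → August 1: 31 - 1 + 1 = 31 days (31 - 31 = 0 left)
Land exactly on August 1, 1994


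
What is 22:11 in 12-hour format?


Hour: 22
22 - 12 = 10 → PM

10:11 PM


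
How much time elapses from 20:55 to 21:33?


End time in minutes: 21×60 + 33 = 1293
Start time in minutes: 20×60 + 55 = 1255
Difference = 1293 - 1255 = 38 minutes
= 0 hours 38 minutes

0h 38m


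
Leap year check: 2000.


Rules: divisible by 4 AND (not by 100 OR by 400)
2000 ÷ 4 = 500 exactly → divisible by 4
2000 ÷ 100 = 20 exactly → divisible by 100
2000 ÷ 400 = 5 exactly → divisible by 400
Divisible by 400 → leap year

Yes


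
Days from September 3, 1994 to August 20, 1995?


351 days

From September 3, 1994 to August 20, 1995
Rest of September 1994: 30 - 3 = 27
Full months: October 31, November 30, December 31, January 31, February 1995 28, March 31, April 30, May 31, June 30, July 31
Days into August 1995: 20
Total = 27 + 31 + 30 + 31 + 31 + 28 + 31 + 30 + 31 + 30 + 31 + 20 = 351 days


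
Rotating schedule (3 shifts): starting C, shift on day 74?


Shift A

Shifts: A, B, C
Start: C (index 2)
Day 74: (2 + 74 - 1) mod 3
= 75 mod 3
= 0
Index 0 → shift A


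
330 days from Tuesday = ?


Wednesday

Start: Tuesday (index 1)
(1 + 330) mod 7
= 331 mod 7
= 2
Index 2 → Wednesday


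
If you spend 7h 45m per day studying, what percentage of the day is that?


32.3%

Time: 465 minutes
Day: 1440 minutes
Percentage = (465/1440) × 100 ≈ 32.3%


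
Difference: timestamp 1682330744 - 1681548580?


782164 seconds (217.3 hours / 9.05 days)

Difference = 1682330744 - 1681548580 = 782164 seconds
In hours: 782164 / 3600 ≈ 217.3
In days: 782164 / 86400 ≈ 9.05


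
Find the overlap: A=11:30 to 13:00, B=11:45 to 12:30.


45 minutes

Meeting A: 690-780 (in minutes from midnight)
Meeting B: 705-750
Overlap start = max(690, 705) = 705
Overlap end = min(780, 750) = 750
Overlap = max(0, 750 - 705) = 45 min


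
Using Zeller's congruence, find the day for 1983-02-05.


Zeller's congruence:
q=5, m=14, k=82, j=19
h = (5 + ⌊13×15/5⌋ + 82 + ⌊82/4⌋ + ⌊19/4⌋ - 2×19) mod 7
= (5 + 39 + 82 + 20 + 4 - 38) mod 7
= 112 mod 7 = 0
h=0 → Saturday

Saturday


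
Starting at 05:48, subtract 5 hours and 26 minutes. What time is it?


00:22

Start: 348 minutes from midnight
Subtract: 326 minutes
Remaining: 348 - 326 = 22
Hours: 0, Minutes: 22


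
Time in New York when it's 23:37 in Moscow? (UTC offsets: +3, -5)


Time difference = UTC-5 - UTC+3 = -8 hours
New hour = (23 -8) mod 24
= 15 mod 24 = 15
Minutes unchanged → 15:37

15:37


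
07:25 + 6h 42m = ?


Start: 445 minutes from midnight
Add: 402 minutes
Total: 847 minutes
Hours: 847 ÷ 60 = 14 remainder 7

14:07


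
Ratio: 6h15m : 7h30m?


Duration 1: 375 minutes
Duration 2: 450 minutes
Ratio = 375:450
GCD = 75
Simplified = 5:6
As a decimal: 5/6 ≈ 0.83

5:6 (0.83)


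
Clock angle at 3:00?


Hour hand = 3×30 + 0×0.5 = 90.0°
Minute hand = 0×6 = 0°
Difference = |90.0 - 0| = 90.0°

90.0°


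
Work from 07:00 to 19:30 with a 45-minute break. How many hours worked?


Total time = (19×60+30) - (7×60+0)
= 1170 - 420 = 750 min
Minus break: 750 - 45 = 705 min
= 11h 45m

11h 45m (705 minutes)


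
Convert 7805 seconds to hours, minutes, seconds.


2h 10m 5s

Hours: 7805 ÷ 3600 = 2 remainder 605
Minutes: 605 ÷ 60 = 10 remainder 5
Seconds: 5


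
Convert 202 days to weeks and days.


28 weeks 6 days

Weeks: 202 ÷ 7 = 28 remainder 6


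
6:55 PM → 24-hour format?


Input: 6:55 PM
PM: 6 + 12 = 18

18:55


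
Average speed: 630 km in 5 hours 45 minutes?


Distance: 630 km
Time: 5h 45m = 345 min = 345/60 = 23/4 hours
Speed = 630 ÷ (23/4) = 630 × 4 / 23 = 2520/23 ≈ 109.6 km/h

109.6 km/h


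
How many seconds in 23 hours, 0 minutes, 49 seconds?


82849 seconds

Hours: 23 × 3600 = 82800
Minutes: 0 × 60 = 0
Seconds: 49
Total = 82800 + 0 + 49 = 82849


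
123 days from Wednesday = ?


Start: Wednesday (index 2)
(2 + 123) mod 7
= 125 mod 7
= 6
Index 6 → Sunday

Sunday


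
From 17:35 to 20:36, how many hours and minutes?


End time in minutes: 20×60 + 36 = 1236
Start time in minutes: 17×60 + 35 = 1055
Difference = 1236 - 1055 = 181 minutes
= 3 hours 1 minutes

3h 1m


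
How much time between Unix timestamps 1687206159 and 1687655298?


449139 seconds (124.8 hours / 5.20 days)

Difference = 1687655298 - 1687206159 = 449139 seconds
In hours: 449139 / 3600 ≈ 124.8
In days: 449139 / 86400 ≈ 5.20


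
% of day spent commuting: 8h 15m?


34.4%

Time: 495 minutes
Day: 1440 minutes
Percentage = (495/1440) × 100 ≈ 34.4%


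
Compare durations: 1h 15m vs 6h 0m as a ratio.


Duration 1: 75 minutes
Duration 2: 360 minutes
Ratio = 75:360
GCD = 15
Simplified = 5:24
As a decimal: 5/24 ≈ 0.21

5:24 (0.21)


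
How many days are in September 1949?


Month: September (month 9)
September has 30 days

30 days


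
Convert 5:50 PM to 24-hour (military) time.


17:50

Input: 5:50 PM
PM: 5 + 12 = 17


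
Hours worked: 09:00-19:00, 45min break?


Total time = (19×60+0) - (9×60+0)
= 1140 - 540 = 600 min
Minus break: 600 - 45 = 555 min
= 9h 15m

9h 15m (555 minutes)


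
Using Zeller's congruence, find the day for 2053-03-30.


Sunday

Zeller's congruence:
q=30, m=3, k=53, j=20
h = (30 + ⌊13×4/5⌋ + 53 + ⌊53/4⌋ + ⌊20/4⌋ - 2×20) mod 7
= (30 + 10 + 53 + 13 + 5 - 40) mod 7
= 71 mod 7 = 1
h=1 → Sunday


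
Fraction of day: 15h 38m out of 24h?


Total minutes: 15×60 + 38 = 938
Day = 24×60 = 1440 minutes
Fraction = 938/1440 ≈ 0.6514
As a percentage: 938/1440 × 100 ≈ 65.14%

0.6514 (65.14%)


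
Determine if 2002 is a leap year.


No

Rules: divisible by 4 AND (not by 100 OR by 400)
2002 ÷ 4 = 500 remainder 2 → not divisible by 4
Not divisible by 4 → not a leap year


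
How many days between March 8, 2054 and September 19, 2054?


From March 8, 2054 to September 19, 2054
Rest of March 2054: 31 - 8 = 23
Full months: April 30, May 31, June 30, July 31, August 31
Days into September 2054: 19
Total = 23 + 30 + 31 + 30 + 31 + 31 + 19 = 195 days

195 days


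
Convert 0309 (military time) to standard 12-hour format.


3:09 AM

Hour: 3
3 < 12 → AM


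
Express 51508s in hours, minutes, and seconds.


Hours: 51508 ÷ 3600 = 14 remainder 1108
Minutes: 1108 ÷ 60 = 18 remainder 28
Seconds: 28

14h 18m 28s


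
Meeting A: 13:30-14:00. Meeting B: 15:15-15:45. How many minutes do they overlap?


Meeting A: 810-840 (in minutes from midnight)
Meeting B: 915-945
Overlap start = max(810, 915) = 915
Overlap end = min(840, 945) = 840
Overlap = max(0, 840 - 915) = 0 min

0 minutes


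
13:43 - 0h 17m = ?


Start: 823 minutes from midnight
Subtract: 17 minutes
Remaining: 823 - 17 = 806
Hours: 13, Minutes: 26

13:26


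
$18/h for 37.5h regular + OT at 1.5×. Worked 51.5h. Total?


$1053.00

Regular: 37.5h × $18 = $675.00
Overtime: 51.5 - 37.5 = 14.0h
OT pay: 14.0h × $18 × 1.5 = $378.00
Total = $675.00 + $378.00 = $1053.00


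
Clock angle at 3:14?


13.0°

Hour hand = 3×30 + 14×0.5 = 97.0°
Minute hand = 14×6 = 84°
Difference = |97.0 - 84| = 13.0°


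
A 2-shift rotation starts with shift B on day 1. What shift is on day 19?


Shift B

Shifts: A, B
Start: B (index 1)
Day 19: (1 + 19 - 1) mod 2
= 19 mod 2
= 1
Index 1 → shift B


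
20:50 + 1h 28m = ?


Start: 1250 minutes from midnight
Add: 88 minutes
Total: 1338 minutes
Hours: 1338 ÷ 60 = 22 remainder 18

22:18


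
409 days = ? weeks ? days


58 weeks 3 days

Weeks: 409 ÷ 7 = 58 remainder 3


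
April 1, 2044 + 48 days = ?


Start: April 1, 2044
Add 48 days
April 1 → May 1: 30 - 1 + 1 = 30 days (48 - 30 = 18 left)
May 1 + 18 = May 19, 2044

May 19, 2044


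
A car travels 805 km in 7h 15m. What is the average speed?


Distance: 805 km
Time: 7h 15m = 435 min = 435/60 = 29/4 hours
Speed = 805 ÷ (29/4) = 805 × 4 / 29 = 3220/29 ≈ 111.0 km/h

111.0 km/h


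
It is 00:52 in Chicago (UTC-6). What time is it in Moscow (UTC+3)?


09:52

Time difference = UTC+3 - UTC-6 = +9 hours
New hour = (0 + 9) mod 24
= 9 mod 24 = 9
Minutes unchanged → 09:52


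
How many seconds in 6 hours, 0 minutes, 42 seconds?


21642 seconds

Hours: 6 × 3600 = 21600
Minutes: 0 × 60 = 0
Seconds: 42
Total = 21600 + 0 + 42 = 21642


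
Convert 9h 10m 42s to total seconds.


33042 seconds

Hours: 9 × 3600 = 32400
Minutes: 10 × 60 = 600
Seconds: 42
Total = 32400 + 600 + 42 = 33042


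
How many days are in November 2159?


30 days

Month: November (month 11)
November has 30 days


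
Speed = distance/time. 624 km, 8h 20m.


Distance: 624 km
Time: 8h 20m = 500 min = 500/60 = 25/3 hours
Speed = 624 ÷ (25/3) = 624 × 3 / 25 = 1872/25 ≈ 74.9 km/h

74.9 km/h


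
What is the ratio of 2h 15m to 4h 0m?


Duration 1: 135 minutes
Duration 2: 240 minutes
Ratio = 135:240
GCD = 15
Simplified = 9:16
As a decimal: 9/16 ≈ 0.56

9:16 (0.56)


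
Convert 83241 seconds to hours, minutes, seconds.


23h 7m 21s

Hours: 83241 ÷ 3600 = 23 remainder 441
Minutes: 441 ÷ 60 = 7 remainder 21
Seconds: 21


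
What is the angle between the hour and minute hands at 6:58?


139.0°

Hour hand = 6×30 + 58×0.5 = 209.0°
Minute hand = 58×6 = 348°
Difference = |209.0 - 348| = 139.0°


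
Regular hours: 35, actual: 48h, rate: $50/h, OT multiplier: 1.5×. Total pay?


$2725.00

Regular: 35h × $50 = $1750.00
Overtime: 48 - 35 = 13h
OT pay: 13h × $50 × 1.5 = $975.00
Total = $1750.00 + $975.00 = $2725.00


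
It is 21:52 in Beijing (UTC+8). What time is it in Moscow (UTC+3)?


16:52

Time difference = UTC+3 - UTC+8 = -5 hours
New hour = (21 -5) mod 24
= 16 mod 24 = 16
Minutes unchanged → 16:52


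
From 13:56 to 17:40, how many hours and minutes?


3h 44m

End time in minutes: 17×60 + 40 = 1060
Start time in minutes: 13×60 + 56 = 836
Difference = 1060 - 836 = 224 minutes
= 3 hours 44 minutes


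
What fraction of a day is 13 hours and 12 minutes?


Total minutes: 13×60 + 12 = 792
Day = 24×60 = 1440 minutes
Fraction = 792/1440 = 0.5500
As a percentage: 792/1440 × 100 = 55.00%

0.5500 (55.00%)


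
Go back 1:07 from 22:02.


20:55

Start: 1322 minutes from midnight
Subtract: 67 minutes
Remaining: 1322 - 67 = 1255
Hours: 20, Minutes: 55


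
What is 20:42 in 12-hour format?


8:42 PM

Hour: 20
20 - 12 = 8 → PM


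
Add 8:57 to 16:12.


01:09 (next day)

Start: 972 minutes from midnight
Add: 537 minutes
Total: 1509 minutes
Hours: 1509 ÷ 60 = 25 remainder 9
25 ≥ 24 → 25 - 24 = 1 (next day)


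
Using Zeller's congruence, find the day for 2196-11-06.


Zeller's congruence:
q=6, m=11, k=96, j=21
h = (6 + ⌊13×12/5⌋ + 96 + ⌊96/4⌋ + ⌊21/4⌋ - 2×21) mod 7
= (6 + 31 + 96 + 24 + 5 - 42) mod 7
= 120 mod 7 = 1
h=1 → Sunday

Sunday


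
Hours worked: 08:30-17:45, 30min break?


8h 45m (525 minutes)

Total time = (17×60+45) - (8×60+30)
= 1065 - 510 = 555 min
Minus break: 555 - 30 = 525 min
= 8h 45m


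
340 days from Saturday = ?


Wednesday

Start: Saturday (index 5)
(5 + 340) mod 7
= 345 mod 7
= 2
Index 2 → Wednesday


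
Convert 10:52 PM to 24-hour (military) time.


Input: 10:52 PM
PM: 10 + 12 = 22

22:52


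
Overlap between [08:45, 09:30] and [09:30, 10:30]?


Meeting A: 525-570 (in minutes from midnight)
Meeting B: 570-630
Overlap start = max(525, 570) = 570
Overlap end = min(570, 630) = 570
Overlap = max(0, 570 - 570) = 0 min

0 minutes


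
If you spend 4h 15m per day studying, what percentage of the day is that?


Time: 255 minutes
Day: 1440 minutes
Percentage = (255/1440) × 100 ≈ 17.7%

17.7%


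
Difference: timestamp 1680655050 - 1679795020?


860030 seconds (238.9 hours / 9.95 days)

Difference = 1680655050 - 1679795020 = 860030 seconds
In hours: 860030 / 3600 ≈ 238.9
In days: 860030 / 86400 ≈ 9.95


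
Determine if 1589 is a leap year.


Rules: divisible by 4 AND (not by 100 OR by 400)
1589 ÷ 4 = 397 remainder 1 → not divisible by 4
Not divisible by 4 → not a leap year

No


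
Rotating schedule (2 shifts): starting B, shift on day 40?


Shifts: A, B
Start: B (index 1)
Day 40: (1 + 40 - 1) mod 2
= 40 mod 2
= 0
Index 0 → shift A

Shift A


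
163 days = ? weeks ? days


23 weeks 2 days

Weeks: 163 ÷ 7 = 23 remainder 2


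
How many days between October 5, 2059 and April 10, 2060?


From October 5, 2059 to April 10, 2060
Rest of October 2059: 31 - 5 = 26
Full months: November 30, December 31, January 31, February 2060 29, March 31
Days into April 2060: 10
Total = 26 + 30 + 31 + 31 + 29 + 31 + 10 = 188 days

188 days


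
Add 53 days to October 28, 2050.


December 20, 2050

Start: October 28, 2050
Add 53 days
October 28 → November 1: 31 - 28 + 1 = 4 days (53 - 4 = 49 left)
November 1 → December 1: 30 - 1 + 1 = 30 days (49 - 30 = 19 left)
December 1 + 19 = December 20, 2050


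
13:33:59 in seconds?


48839 seconds

Hours: 13 × 3600 = 46800
Minutes: 33 × 60 = 1980
Seconds: 59
Total = 46800 + 1980 + 59 = 48839


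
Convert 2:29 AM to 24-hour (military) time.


02:29

Input: 2:29 AM
AM hour stays: 2


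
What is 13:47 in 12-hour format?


Hour: 13
13 - 12 = 1 → PM

1:47 PM


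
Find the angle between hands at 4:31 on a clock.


50.5°

Hour hand = 4×30 + 31×0.5 = 135.5°
Minute hand = 31×6 = 186°
Difference = |135.5 - 186| = 50.5°


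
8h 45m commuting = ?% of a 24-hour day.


36.5%

Time: 525 minutes
Day: 1440 minutes
Percentage = (525/1440) × 100 ≈ 36.5%


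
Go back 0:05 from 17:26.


Start: 1046 minutes from midnight
Subtract: 5 minutes
Remaining: 1046 - 5 = 1041
Hours: 17, Minutes: 21

17:21


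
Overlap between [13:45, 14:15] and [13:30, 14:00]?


Meeting A: 825-855 (in minutes from midnight)
Meeting B: 810-840
Overlap start = max(825, 810) = 825
Overlap end = min(855, 840) = 840
Overlap = max(0, 840 - 825) = 15 min

15 minutes


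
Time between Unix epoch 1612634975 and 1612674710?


Difference = 1612674710 - 1612634975 = 39735 seconds
In hours: 39735 / 3600 ≈ 11.0
In days: 39735 / 86400 ≈ 0.46

39735 seconds (11.0 hours / 0.46 days)


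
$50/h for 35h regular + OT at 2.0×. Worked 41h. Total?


Regular: 35h × $50 = $1750.00
Overtime: 41 - 35 = 6h
OT pay: 6h × $50 × 2.0 = $600.00
Total = $1750.00 + $600.00 = $2350.00

$2350.00


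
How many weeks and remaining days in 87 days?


Weeks: 87 ÷ 7 = 12 remainder 3

12 weeks 3 days


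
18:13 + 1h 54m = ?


20:07

Start: 1093 minutes from midnight
Add: 114 minutes
Total: 1207 minutes
Hours: 1207 ÷ 60 = 20 remainder 7


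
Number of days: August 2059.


31 days

Month: August (month 8)
August has 31 days


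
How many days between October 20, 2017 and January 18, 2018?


90 days

From October 20, 2017 to January 18, 2018
Rest of October 2017: 31 - 20 = 11
Full months: November 30, December 31
Days into January 2018: 18
Total = 11 + 30 + 31 + 18 = 90 days


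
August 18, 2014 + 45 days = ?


Start: August 18, 2014
Add 45 days
August 18 → September 1: 31 - 18 + 1 = 14 days (45 - 14 = 31 left)
September 1 → October 1: 30 - 1 + 1 = 30 days (31 - 30 = 1 left)
October 1 + 1 = October 2, 2014

October 2, 2014


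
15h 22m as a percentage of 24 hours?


0.6403 (64.03%)

Total minutes: 15×60 + 22 = 922
Day = 24×60 = 1440 minutes
Fraction = 922/1440 ≈ 0.6403
As a percentage: 922/1440 × 100 ≈ 64.03%


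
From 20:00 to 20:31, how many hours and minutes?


End time in minutes: 20×60 + 31 = 1231
Start time in minutes: 20×60 + 0 = 1200
Difference = 1231 - 1200 = 31 minutes
= 0 hours 31 minutes

0h 31m


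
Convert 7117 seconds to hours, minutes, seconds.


Hours: 7117 ÷ 3600 = 1 remainder 3517
Minutes: 3517 ÷ 60 = 58 remainder 37
Seconds: 37

1h 58m 37s


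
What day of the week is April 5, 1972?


Zeller's congruence:
q=5, m=4, k=72, j=19
h = (5 + ⌊13×5/5⌋ + 72 + ⌊72/4⌋ + ⌊19/4⌋ - 2×19) mod 7
= (5 + 13 + 72 + 18 + 4 - 38) mod 7
= 74 mod 7 = 4
h=4 → Wednesday

Wednesday


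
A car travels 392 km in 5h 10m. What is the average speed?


75.9 km/h

Distance: 392 km
Time: 5h 10m = 310 min = 310/60 = 31/6 hours
Speed = 392 ÷ (31/6) = 392 × 6 / 31 = 2352/31 ≈ 75.9 km/h


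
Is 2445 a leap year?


No

Rules: divisible by 4 AND (not by 100 OR by 400)
2445 ÷ 4 = 611 remainder 1 → not divisible by 4
Not divisible by 4 → not a leap year


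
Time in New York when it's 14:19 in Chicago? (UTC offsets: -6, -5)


Time difference = UTC-5 - UTC-6 = +1 hours
New hour = (14 + 1) mod 24
= 15 mod 24 = 15
Minutes unchanged → 15:19

15:19


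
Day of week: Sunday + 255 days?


Wednesday

Start: Sunday (index 6)
(6 + 255) mod 7
= 261 mod 7
= 2
Index 2 → Wednesday


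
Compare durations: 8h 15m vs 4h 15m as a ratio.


33:17 (1.94)

Duration 1: 495 minutes
Duration 2: 255 minutes
Ratio = 495:255
GCD = 15
Simplified = 33:17
As a decimal: 33/17 ≈ 1.94


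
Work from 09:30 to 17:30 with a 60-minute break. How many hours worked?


7h 0m (420 minutes)

Total time = (17×60+30) - (9×60+30)
= 1050 - 570 = 480 min
Minus break: 480 - 60 = 420 min
= 7h 0m


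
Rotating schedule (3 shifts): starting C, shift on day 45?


Shifts: A, B, C
Start: C (index 2)
Day 45: (2 + 45 - 1) mod 3
= 46 mod 3
= 1
Index 1 → shift B

Shift B


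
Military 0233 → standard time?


Hour: 2
2 < 12 → AM

2:33 AM


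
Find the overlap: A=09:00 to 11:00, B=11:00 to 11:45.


Meeting A: 540-660 (in minutes from midnight)
Meeting B: 660-705
Overlap start = max(540, 660) = 660
Overlap end = min(660, 705) = 660
Overlap = max(0, 660 - 660) = 0 min

0 minutes


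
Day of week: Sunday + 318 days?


Start: Sunday (index 6)
(6 + 318) mod 7
= 324 mod 7
= 2
Index 2 → Wednesday

Wednesday


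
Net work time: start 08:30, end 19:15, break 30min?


Total time = (19×60+15) - (8×60+30)
= 1155 - 510 = 645 min
Minus break: 645 - 30 = 615 min
= 10h 15m

10h 15m (615 minutes)


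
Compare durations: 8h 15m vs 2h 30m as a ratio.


Duration 1: 495 minutes
Duration 2: 150 minutes
Ratio = 495:150
GCD = 15
Simplified = 33:10
As a decimal: 33/10 = 3.30

33:10 (3.30)


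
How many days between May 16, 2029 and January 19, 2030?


248 days

From May 16, 2029 to January 19, 2030
Rest of May 2029: 31 - 16 = 15
Full months: June 30, July 31, August 31, September 30, October 31, November 30, December 31
Days into January 2030: 19
Total = 15 + 30 + 31 + 31 + 30 + 31 + 30 + 31 + 19 = 248 days


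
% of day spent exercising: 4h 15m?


Time: 255 minutes
Day: 1440 minutes
Percentage = (255/1440) × 100 ≈ 17.7%

17.7%


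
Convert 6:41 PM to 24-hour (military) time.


Input: 6:41 PM
PM: 6 + 12 = 18

18:41


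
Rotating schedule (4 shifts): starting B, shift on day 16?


Shift A

Shifts: A, B, C, D
Start: B (index 1)
Day 16: (1 + 16 - 1) mod 4
= 16 mod 4
= 0
Index 0 → shift A


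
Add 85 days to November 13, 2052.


February 6, 2053

Start: November 13, 2052
Add 85 days
November 13 → December 1: 30 - 13 + 1 = 18 days (85 - 18 = 67 left)
December 1 → January 1: 31 - 1 + 1 = 31 days (67 - 31 = 36 left)
January 1 → February 1: 31 - 1 + 1 = 31 days (36 - 31 = 5 left)
February 1 + 5 = February 6, 2053


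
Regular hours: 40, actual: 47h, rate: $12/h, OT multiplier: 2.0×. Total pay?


$648.00

Regular: 40h × $12 = $480.00
Overtime: 47 - 40 = 7h
OT pay: 7h × $12 × 2.0 = $168.00
Total = $480.00 + $168.00 = $648.00


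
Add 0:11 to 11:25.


11:36

Start: 685 minutes from midnight
Add: 11 minutes
Total: 696 minutes
Hours: 696 ÷ 60 = 11 remainder 36


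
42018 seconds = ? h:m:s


Hours: 42018 ÷ 3600 = 11 remainder 2418
Minutes: 2418 ÷ 60 = 40 remainder 18
Seconds: 18

11h 40m 18s


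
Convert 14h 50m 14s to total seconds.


53414 seconds

Hours: 14 × 3600 = 50400
Minutes: 50 × 60 = 3000
Seconds: 14
Total = 50400 + 3000 + 14 = 53414


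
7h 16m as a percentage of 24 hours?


Total minutes: 7×60 + 16 = 436
Day = 24×60 = 1440 minutes
Fraction = 436/1440 ≈ 0.3028
As a percentage: 436/1440 × 100 ≈ 30.28%

0.3028 (30.28%)


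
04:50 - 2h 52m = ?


Start: 290 minutes from midnight
Subtract: 172 minutes
Remaining: 290 - 172 = 118
Hours: 1, Minutes: 58

01:58


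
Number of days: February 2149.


28 days

Month: February (month 2)
February: 28 or 29 (leap year)
2149 leap year? No


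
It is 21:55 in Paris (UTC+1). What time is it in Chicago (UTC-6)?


14:55

Time difference = UTC-6 - UTC+1 = -7 hours
New hour = (21 -7) mod 24
= 14 mod 24 = 14
Minutes unchanged → 14:55


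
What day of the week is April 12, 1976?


Zeller's congruence:
q=12, m=4, k=76, j=19
h = (12 + ⌊13×5/5⌋ + 76 + ⌊76/4⌋ + ⌊19/4⌋ - 2×19) mod 7
= (12 + 13 + 76 + 19 + 4 - 38) mod 7
= 86 mod 7 = 2
h=2 → Monday

Monday


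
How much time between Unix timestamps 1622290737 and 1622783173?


492436 seconds (136.8 hours / 5.70 days)

Difference = 1622783173 - 1622290737 = 492436 seconds
In hours: 492436 / 3600 ≈ 136.8
In days: 492436 / 86400 ≈ 5.70


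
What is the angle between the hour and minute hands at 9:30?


Hour hand = 9×30 + 30×0.5 = 285.0°
Minute hand = 30×6 = 180°
Difference = |285.0 - 180| = 105.0°

105.0°


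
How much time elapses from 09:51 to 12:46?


2h 55m

End time in minutes: 12×60 + 46 = 766
Start time in minutes: 9×60 + 51 = 591
Difference = 766 - 591 = 175 minutes
= 2 hours 55 minutes


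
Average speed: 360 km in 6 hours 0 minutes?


60.0 km/h

Distance: 360 km
Time: 6 hours
Speed = 360 / 6 = 60.0 km/h


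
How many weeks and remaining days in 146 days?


Weeks: 146 ÷ 7 = 20 remainder 6

20 weeks 6 days


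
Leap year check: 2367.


Rules: divisible by 4 AND (not by 100 OR by 400)
2367 ÷ 4 = 591 remainder 3 → not divisible by 4
Not divisible by 4 → not a leap year

No


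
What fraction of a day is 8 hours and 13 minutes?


0.3424 (34.24%)

Total minutes: 8×60 + 13 = 493
Day = 24×60 = 1440 minutes
Fraction = 493/1440 ≈ 0.3424
As a percentage: 493/1440 × 100 ≈ 34.24%


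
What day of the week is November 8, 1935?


Friday

Zeller's congruence:
q=8, m=11, k=35, j=19
h = (8 + ⌊13×12/5⌋ + 35 + ⌊35/4⌋ + ⌊19/4⌋ - 2×19) mod 7
= (8 + 31 + 35 + 8 + 4 - 38) mod 7
= 48 mod 7 = 6
h=6 → Friday


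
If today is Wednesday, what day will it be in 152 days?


Start: Wednesday (index 2)
(2 + 152) mod 7
= 154 mod 7
= 0
Index 0 → Monday

Monday


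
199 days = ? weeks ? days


28 weeks 3 days

Weeks: 199 ÷ 7 = 28 remainder 3


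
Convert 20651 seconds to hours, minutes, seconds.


5h 44m 11s

Hours: 20651 ÷ 3600 = 5 remainder 2651
Minutes: 2651 ÷ 60 = 44 remainder 11
Seconds: 11


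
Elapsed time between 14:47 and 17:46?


2h 59m

End time in minutes: 17×60 + 46 = 1066
Start time in minutes: 14×60 + 47 = 887
Difference = 1066 - 887 = 179 minutes
= 2 hours 59 minutes


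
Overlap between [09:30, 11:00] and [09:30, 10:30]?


Meeting A: 570-660 (in minutes from midnight)
Meeting B: 570-630
Overlap start = max(570, 570) = 570
Overlap end = min(660, 630) = 630
Overlap = max(0, 630 - 570) = 60 min

60 minutes


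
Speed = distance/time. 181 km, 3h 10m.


57.2 km/h

Distance: 181 km
Time: 3h 10m = 190 min = 190/60 = 19/6 hours
Speed = 181 ÷ (19/6) = 181 × 6 / 19 = 1086/19 ≈ 57.2 km/h


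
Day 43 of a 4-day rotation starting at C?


Shifts: A, B, C, D
Start: C (index 2)
Day 43: (2 + 43 - 1) mod 4
= 44 mod 4
= 0
Index 0 → shift A

Shift A


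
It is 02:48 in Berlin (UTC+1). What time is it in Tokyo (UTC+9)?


10:48

Time difference = UTC+9 - UTC+1 = +8 hours
New hour = (2 + 8) mod 24
= 10 mod 24 = 10
Minutes unchanged → 10:48


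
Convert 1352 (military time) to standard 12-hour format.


1:52 PM

Hour: 13
13 - 12 = 1 → PM


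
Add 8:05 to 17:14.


01:19 (next day)

Start: 1034 minutes from midnight
Add: 485 minutes
Total: 1519 minutes
Hours: 1519 ÷ 60 = 25 remainder 19
25 ≥ 24 → 25 - 24 = 1 (next day)


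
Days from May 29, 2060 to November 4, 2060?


159 days

From May 29, 2060 to November 4, 2060
Rest of May 2060: 31 - 29 = 2
Full months: June 30, July 31, August 31, September 30, October 31
Days into November 2060: 4
Total = 2 + 30 + 31 + 31 + 30 + 31 + 4 = 159 days


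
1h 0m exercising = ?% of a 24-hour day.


Time: 60 minutes
Day: 1440 minutes
Percentage = (60/1440) × 100 ≈ 4.2%

4.2%


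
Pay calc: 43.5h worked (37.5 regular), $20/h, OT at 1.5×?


Regular: 37.5h × $20 = $750.00
Overtime: 43.5 - 37.5 = 6.0h
OT pay: 6.0h × $20 × 1.5 = $180.00
Total = $750.00 + $180.00 = $930.00

$930.00


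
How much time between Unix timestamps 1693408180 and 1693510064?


101884 seconds (28.3 hours / 1.18 days)

Difference = 1693510064 - 1693408180 = 101884 seconds
In hours: 101884 / 3600 ≈ 28.3
In days: 101884 / 86400 ≈ 1.18


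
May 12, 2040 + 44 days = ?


Start: May 12, 2040
Add 44 days
May 12 → June 1: 31 - 12 + 1 = 20 days (44 - 20 = 24 left)
June 1 + 24 = June 25, 2040

June 25, 2040


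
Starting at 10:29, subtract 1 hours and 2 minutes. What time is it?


Start: 629 minutes from midnight
Subtract: 62 minutes
Remaining: 629 - 62 = 567
Hours: 9, Minutes: 27

09:27


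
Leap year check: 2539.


Rules: divisible by 4 AND (not by 100 OR by 400)
2539 ÷ 4 = 634 remainder 3 → not divisible by 4
Not divisible by 4 → not a leap year

No


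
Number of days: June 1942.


30 days

Month: June (month 6)
June has 30 days


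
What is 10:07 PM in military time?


Input: 10:07 PM
PM: 10 + 12 = 22

22:07


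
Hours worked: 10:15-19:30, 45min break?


Total time = (19×60+30) - (10×60+15)
= 1170 - 615 = 555 min
Minus break: 555 - 45 = 510 min
= 8h 30m

8h 30m (510 minutes)


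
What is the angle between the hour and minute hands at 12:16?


88.0°

Hour hand (12 ≡ 0 on the dial): 0×30 + 16×0.5 = 8.0°
Minute hand = 16×6 = 96°
Difference = |8.0 - 96| = 88.0°


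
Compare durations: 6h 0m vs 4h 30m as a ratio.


Duration 1: 360 minutes
Duration 2: 270 minutes
Ratio = 360:270
GCD = 90
Simplified = 4:3
As a decimal: 4/3 ≈ 1.33

4:3 (1.33)


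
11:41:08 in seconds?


Hours: 11 × 3600 = 39600
Minutes: 41 × 60 = 2460
Seconds: 8
Total = 39600 + 2460 + 8 = 42068

42068 seconds


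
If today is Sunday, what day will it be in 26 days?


Start: Sunday (index 6)
(6 + 26) mod 7
= 32 mod 7
= 4
Index 4 → Friday

Friday


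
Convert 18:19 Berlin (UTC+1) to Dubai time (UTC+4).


21:19

Time difference = UTC+4 - UTC+1 = +3 hours
New hour = (18 + 3) mod 24
= 21 mod 24 = 21
Minutes unchanged → 21:19


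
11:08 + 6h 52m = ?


18:00

Start: 668 minutes from midnight
Add: 412 minutes
Total: 1080 minutes
Hours: 1080 ÷ 60 = 18 remainder 0


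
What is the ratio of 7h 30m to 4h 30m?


5:3 (1.67)

Duration 1: 450 minutes
Duration 2: 270 minutes
Ratio = 450:270
GCD = 90
Simplified = 5:3
As a decimal: 5/3 ≈ 1.67


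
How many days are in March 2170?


31 days

Month: March (month 3)
March has 31 days


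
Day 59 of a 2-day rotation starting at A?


Shift A

Shifts: A, B
Start: A (index 0)
Day 59: (0 + 59 - 1) mod 2
= 58 mod 2
= 0
Index 0 → shift A


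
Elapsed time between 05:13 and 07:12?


End time in minutes: 7×60 + 12 = 432
Start time in minutes: 5×60 + 13 = 313
Difference = 432 - 313 = 119 minutes
= 1 hours 59 minutes

1h 59m


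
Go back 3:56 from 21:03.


17:07

Start: 1263 minutes from midnight
Subtract: 236 minutes
Remaining: 1263 - 236 = 1027
Hours: 17, Minutes: 7


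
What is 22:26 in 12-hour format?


Hour: 22
22 - 12 = 10 → PM

10:26 PM


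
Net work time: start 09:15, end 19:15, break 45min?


Total time = (19×60+15) - (9×60+15)
= 1155 - 555 = 600 min
Minus break: 600 - 45 = 555 min
= 9h 15m

9h 15m (555 minutes)


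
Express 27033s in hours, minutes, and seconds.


Hours: 27033 ÷ 3600 = 7 remainder 1833
Minutes: 1833 ÷ 60 = 30 remainder 33
Seconds: 33

7h 30m 33s


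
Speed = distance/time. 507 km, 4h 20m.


Distance: 507 km
Time: 4h 20m = 260 min = 260/60 = 13/3 hours
Speed = 507 ÷ (13/3) = 507 × 3 / 13 = 1521/13 = 117.0 km/h

117.0 km/h


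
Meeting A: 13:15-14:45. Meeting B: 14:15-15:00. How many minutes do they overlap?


Meeting A: 795-885 (in minutes from midnight)
Meeting B: 855-900
Overlap start = max(795, 855) = 855
Overlap end = min(885, 900) = 885
Overlap = max(0, 885 - 855) = 30 min

30 minutes


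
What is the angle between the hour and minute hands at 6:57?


Hour hand = 6×30 + 57×0.5 = 208.5°
Minute hand = 57×6 = 342°
Difference = |208.5 - 342| = 133.5°

133.5°


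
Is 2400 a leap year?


Yes

Rules: divisible by 4 AND (not by 100 OR by 400)
2400 ÷ 4 = 600 exactly → divisible by 4
2400 ÷ 100 = 24 exactly → divisible by 100
2400 ÷ 400 = 6 exactly → divisible by 400
Divisible by 400 → leap year


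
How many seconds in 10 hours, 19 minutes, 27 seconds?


Hours: 10 × 3600 = 36000
Minutes: 19 × 60 = 1140
Seconds: 27
Total = 36000 + 1140 + 27 = 37167

37167 seconds


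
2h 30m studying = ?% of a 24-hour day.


10.4%

Time: 150 minutes
Day: 1440 minutes
Percentage = (150/1440) × 100 ≈ 10.4%


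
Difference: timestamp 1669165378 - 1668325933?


839445 seconds (233.2 hours / 9.72 days)

Difference = 1669165378 - 1668325933 = 839445 seconds
In hours: 839445 / 3600 ≈ 233.2
In days: 839445 / 86400 ≈ 9.72


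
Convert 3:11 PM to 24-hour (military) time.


Input: 3:11 PM
PM: 3 + 12 = 15

15:11


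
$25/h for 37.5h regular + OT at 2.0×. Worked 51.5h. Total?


$1637.50

Regular: 37.5h × $25 = $937.50
Overtime: 51.5 - 37.5 = 14.0h
OT pay: 14.0h × $25 × 2.0 = $700.00
Total = $937.50 + $700.00 = $1637.50


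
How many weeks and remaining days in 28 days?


4 weeks 0 days

Weeks: 28 ÷ 7 = 4 remainder 0


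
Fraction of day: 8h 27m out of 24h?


Total minutes: 8×60 + 27 = 507
Day = 24×60 = 1440 minutes
Fraction = 507/1440 ≈ 0.3521
As a percentage: 507/1440 × 100 ≈ 35.21%

0.3521 (35.21%)


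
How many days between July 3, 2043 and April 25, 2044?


297 days

From July 3, 2043 to April 25, 2044
Rest of July 2043: 31 - 3 = 28
Full months: August 31, September 30, October 31, November 30, December 31, January 31, February 2044 29, March 31
Days into April 2044: 25
Total = 28 + 31 + 30 + 31 + 30 + 31 + 31 + 29 + 31 + 25 = 297 days


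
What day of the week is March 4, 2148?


Zeller's congruence:
q=4, m=3, k=48, j=21
h = (4 + ⌊13×4/5⌋ + 48 + ⌊48/4⌋ + ⌊21/4⌋ - 2×21) mod 7
= (4 + 10 + 48 + 12 + 5 - 42) mod 7
= 37 mod 7 = 2
h=2 → Monday

Monday


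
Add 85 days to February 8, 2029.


May 4, 2029

Start: February 8, 2029
Add 85 days
February 8 → March 1: 28 - 8 + 1 = 21 days (85 - 21 = 64 left)
March 1 → April 1: 31 - 1 + 1 = 31 days (64 - 31 = 33 left)
April 1 → May 1: 30 - 1 + 1 = 30 days (33 - 30 = 3 left)
May 1 + 3 = May 4, 2029


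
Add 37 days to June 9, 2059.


July 16, 2059

Start: June 9, 2059
Add 37 days
June 9 → July 1: 30 - 9 + 1 = 22 days (37 - 22 = 15 left)
July 1 + 15 = July 16, 2059


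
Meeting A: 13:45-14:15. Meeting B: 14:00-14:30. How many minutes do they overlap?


15 minutes

Meeting A: 825-855 (in minutes from midnight)
Meeting B: 840-870
Overlap start = max(825, 840) = 840
Overlap end = min(855, 870) = 855
Overlap = max(0, 855 - 840) = 15 min


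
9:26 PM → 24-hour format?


Input: 9:26 PM
PM: 9 + 12 = 21

21:26


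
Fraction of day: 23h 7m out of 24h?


Total minutes: 23×60 + 7 = 1387
Day = 24×60 = 1440 minutes
Fraction = 1387/1440 ≈ 0.9632
As a percentage: 1387/1440 × 100 ≈ 96.32%

0.9632 (96.32%)


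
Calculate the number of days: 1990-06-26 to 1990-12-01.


158 days

From June 26, 1990 to December 1, 1990
Rest of June 1990: 30 - 26 = 4
Full months: July 31, August 31, September 30, October 31, November 30
Days into December 1990: 1
Total = 4 + 31 + 31 + 30 + 31 + 30 + 1 = 158 days


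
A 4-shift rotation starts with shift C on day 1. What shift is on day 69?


Shifts: A, B, C, D
Start: C (index 2)
Day 69: (2 + 69 - 1) mod 4
= 70 mod 4
= 2
Index 2 → shift C

Shift C


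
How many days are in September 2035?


Month: September (month 9)
September has 30 days

30 days


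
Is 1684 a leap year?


Rules: divisible by 4 AND (not by 100 OR by 400)
1684 ÷ 4 = 421 exactly → divisible by 4
1684 ÷ 100 = 16 remainder 84 → not divisible by 100
Divisible by 4 but not by 100 → leap year

Yes


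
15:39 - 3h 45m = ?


11:54

Start: 939 minutes from midnight
Subtract: 225 minutes
Remaining: 939 - 225 = 714
Hours: 11, Minutes: 54


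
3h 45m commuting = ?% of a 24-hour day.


Time: 225 minutes
Day: 1440 minutes
Percentage = (225/1440) × 100 ≈ 15.6%

15.6%


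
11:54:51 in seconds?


Hours: 11 × 3600 = 39600
Minutes: 54 × 60 = 3240
Seconds: 51
Total = 39600 + 3240 + 51 = 42891

42891 seconds


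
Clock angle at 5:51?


130.5°

Hour hand = 5×30 + 51×0.5 = 175.5°
Minute hand = 51×6 = 306°
Difference = |175.5 - 306| = 130.5°


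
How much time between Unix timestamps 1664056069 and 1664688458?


Difference = 1664688458 - 1664056069 = 632389 seconds
In hours: 632389 / 3600 ≈ 175.7
In days: 632389 / 86400 ≈ 7.32

632389 seconds (175.7 hours / 7.32 days)


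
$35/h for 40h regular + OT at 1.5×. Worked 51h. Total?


Regular: 40h × $35 = $1400.00
Overtime: 51 - 40 = 11h
OT pay: 11h × $35 × 1.5 = $577.50
Total = $1400.00 + $577.50 = $1977.50

$1977.50


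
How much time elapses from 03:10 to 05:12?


End time in minutes: 5×60 + 12 = 312
Start time in minutes: 3×60 + 10 = 190
Difference = 312 - 190 = 122 minutes
= 2 hours 2 minutes

2h 2m


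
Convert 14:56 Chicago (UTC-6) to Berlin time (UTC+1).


21:56

Time difference = UTC+1 - UTC-6 = +7 hours
New hour = (14 + 7) mod 24
= 21 mod 24 = 21
Minutes unchanged → 21:56


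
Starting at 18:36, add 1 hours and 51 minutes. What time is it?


Start: 1116 minutes from midnight
Add: 111 minutes
Total: 1227 minutes
Hours: 1227 ÷ 60 = 20 remainder 27

20:27


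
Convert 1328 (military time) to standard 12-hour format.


1:28 PM

Hour: 13
13 - 12 = 1 → PM


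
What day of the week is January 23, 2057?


Tuesday

Zeller's congruence:
q=23, m=13, k=56, j=20
h = (23 + ⌊13×14/5⌋ + 56 + ⌊56/4⌋ + ⌊20/4⌋ - 2×20) mod 7
= (23 + 36 + 56 + 14 + 5 - 40) mod 7
= 94 mod 7 = 3
h=3 → Tuesday


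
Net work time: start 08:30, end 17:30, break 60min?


8h 0m (480 minutes)

Total time = (17×60+30) - (8×60+30)
= 1050 - 510 = 540 min
Minus break: 540 - 60 = 480 min
= 8h 0m


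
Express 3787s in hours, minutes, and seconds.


1h 3m 7s

Hours: 3787 ÷ 3600 = 1 remainder 187
Minutes: 187 ÷ 60 = 3 remainder 7
Seconds: 7


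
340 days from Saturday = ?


Wednesday

Start: Saturday (index 5)
(5 + 340) mod 7
= 345 mod 7
= 2
Index 2 → Wednesday


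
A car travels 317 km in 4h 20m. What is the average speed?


Distance: 317 km
Time: 4h 20m = 260 min = 260/60 = 13/3 hours
Speed = 317 ÷ (13/3) = 317 × 3 / 13 = 951/13 ≈ 73.2 km/h

73.2 km/h


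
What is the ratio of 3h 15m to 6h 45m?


13:27 (0.48)

Duration 1: 195 minutes
Duration 2: 405 minutes
Ratio = 195:405
GCD = 15
Simplified = 13:27
As a decimal: 13/27 ≈ 0.48


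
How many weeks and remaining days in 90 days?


12 weeks 6 days

Weeks: 90 ÷ 7 = 12 remainder 6


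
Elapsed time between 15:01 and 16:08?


End time in minutes: 16×60 + 8 = 968
Start time in minutes: 15×60 + 1 = 901
Difference = 968 - 901 = 67 minutes
= 1 hours 7 minutes

1h 7m


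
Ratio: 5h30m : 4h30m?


Duration 1: 330 minutes
Duration 2: 270 minutes
Ratio = 330:270
GCD = 30
Simplified = 11:9
As a decimal: 11/9 ≈ 1.22

11:9 (1.22)


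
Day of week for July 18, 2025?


Zeller's congruence:
q=18, m=7, k=25, j=20
h = (18 + ⌊13×8/5⌋ + 25 + ⌊25/4⌋ + ⌊20/4⌋ - 2×20) mod 7
= (18 + 20 + 25 + 6 + 5 - 40) mod 7
= 34 mod 7 = 6
h=6 → Friday

Friday


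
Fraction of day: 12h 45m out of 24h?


0.5313 (53.13%)

Total minutes: 12×60 + 45 = 765
Day = 24×60 = 1440 minutes
Fraction = 765/1440 ≈ 0.5313
As a percentage: 765/1440 × 100 ≈ 53.13%


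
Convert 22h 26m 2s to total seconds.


80762 seconds

Hours: 22 × 3600 = 79200
Minutes: 26 × 60 = 1560
Seconds: 2
Total = 79200 + 1560 + 2 = 80762


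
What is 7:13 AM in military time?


Input: 7:13 AM
AM hour stays: 7

07:13


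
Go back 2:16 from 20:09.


Start: 1209 minutes from midnight
Subtract: 136 minutes
Remaining: 1209 - 136 = 1073
Hours: 17, Minutes: 53

17:53


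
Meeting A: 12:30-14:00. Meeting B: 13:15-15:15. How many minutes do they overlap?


Meeting A: 750-840 (in minutes from midnight)
Meeting B: 795-915
Overlap start = max(750, 795) = 795
Overlap end = min(840, 915) = 840
Overlap = max(0, 840 - 795) = 45 min

45 minutes


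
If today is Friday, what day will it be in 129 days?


Start: Friday (index 4)
(4 + 129) mod 7
= 133 mod 7
= 0
Index 0 → Monday

Monday


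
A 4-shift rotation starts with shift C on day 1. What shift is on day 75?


Shift A

Shifts: A, B, C, D
Start: C (index 2)
Day 75: (2 + 75 - 1) mod 4
= 76 mod 4
= 0
Index 0 → shift A


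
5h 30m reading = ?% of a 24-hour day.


22.9%

Time: 330 minutes
Day: 1440 minutes
Percentage = (330/1440) × 100 ≈ 22.9%


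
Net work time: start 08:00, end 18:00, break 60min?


9h 0m (540 minutes)

Total time = (18×60+0) - (8×60+0)
= 1080 - 480 = 600 min
Minus break: 600 - 60 = 540 min
= 9h 0m


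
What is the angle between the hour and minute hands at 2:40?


160.0°

Hour hand = 2×30 + 40×0.5 = 80.0°
Minute hand = 40×6 = 240°
Difference = |80.0 - 240| = 160.0°


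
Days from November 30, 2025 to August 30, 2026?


From November 30, 2025 to August 30, 2026
Rest of November 2025: 30 - 30 = 0
Full months: December 31, January 31, February 2026 28, March 31, April 30, May 31, June 30, July 31
Days into August 2026: 30
Total = 0 + 31 + 31 + 28 + 31 + 30 + 31 + 30 + 31 + 30 = 273 days

273 days


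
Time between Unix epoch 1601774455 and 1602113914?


339459 seconds (94.3 hours / 3.93 days)

Difference = 1602113914 - 1601774455 = 339459 seconds
In hours: 339459 / 3600 ≈ 94.3
In days: 339459 / 86400 ≈ 3.93


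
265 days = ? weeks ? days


Weeks: 265 ÷ 7 = 37 remainder 6

37 weeks 6 days


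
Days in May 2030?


31 days

Month: May (month 5)
May has 31 days


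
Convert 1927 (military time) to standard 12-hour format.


Hour: 19
19 - 12 = 7 → PM

7:27 PM


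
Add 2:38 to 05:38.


08:16

Start: 338 minutes from midnight
Add: 158 minutes
Total: 496 minutes
Hours: 496 ÷ 60 = 8 remainder 16
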